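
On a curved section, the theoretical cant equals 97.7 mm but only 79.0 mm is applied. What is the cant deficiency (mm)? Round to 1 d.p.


Cant deficiency = equilibrium cant - actual cant
CD = 97.7 - 79.0
CD = 18.7 mm

18.7


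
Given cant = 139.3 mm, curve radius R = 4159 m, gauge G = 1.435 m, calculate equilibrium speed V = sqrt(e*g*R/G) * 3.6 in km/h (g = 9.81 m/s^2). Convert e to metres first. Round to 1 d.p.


Convert cant: e = 139.3 mm = 0.1393 m
V_ms = sqrt(0.1393 * 9.81 * 4159 / 1.435)
V_ms = sqrt(3960.56498) = 62.933 m/s
V = 62.933 * 3.6 = 226.6 km/h

226.6


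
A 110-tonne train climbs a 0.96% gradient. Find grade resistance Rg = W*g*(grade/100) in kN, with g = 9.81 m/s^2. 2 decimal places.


Rg = W * 9.81 * grade / 100
Rg = 110 * 9.81 * 0.96 / 100
Rg = 1079.1 * 0.0096
Rg = 10.36 kN

10.36


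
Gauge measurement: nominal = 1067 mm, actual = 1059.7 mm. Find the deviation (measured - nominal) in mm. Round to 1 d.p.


Deviation = measured - nominal
Deviation = 1059.7 - 1067
Deviation = -7.3 mm

-7.3


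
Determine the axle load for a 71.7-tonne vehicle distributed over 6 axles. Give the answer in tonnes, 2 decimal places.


Load per axle = total weight / number of axles
Load = 71.7 / 6
Load = 11.95 tonnes

11.95


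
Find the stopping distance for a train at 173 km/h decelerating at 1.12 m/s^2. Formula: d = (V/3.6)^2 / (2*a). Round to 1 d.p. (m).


Convert speed: V = 173 / 3.6 = 48.0556 m/s
V^2 = 2309.3364
d = 2309.3364 / (2 * 1.12)
d = 2309.3364 / 2.24
d = 1031.0 m

1031.0


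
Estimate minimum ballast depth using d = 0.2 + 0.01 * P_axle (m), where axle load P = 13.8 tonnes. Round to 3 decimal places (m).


d = 0.2 + 0.01 * 13.8
d = 0.2 + 0.138
d = 0.338 m

0.338


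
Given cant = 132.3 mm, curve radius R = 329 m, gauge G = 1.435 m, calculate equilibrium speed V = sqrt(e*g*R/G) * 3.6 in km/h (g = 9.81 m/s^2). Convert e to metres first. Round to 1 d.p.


Convert cant: e = 132.3 mm = 0.1323 m
V_ms = sqrt(0.1323 * 9.81 * 329 / 1.435)
V_ms = sqrt(297.558834) = 17.2499 m/s
V = 17.2499 * 3.6 = 62.1 km/h

62.1


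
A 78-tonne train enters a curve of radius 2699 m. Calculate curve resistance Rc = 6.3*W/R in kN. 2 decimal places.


Rc = 6.3 * W / R
Rc = 6.3 * 78 / 2699
Rc = 491.4 / 2699
Rc = 0.18 kN

0.18


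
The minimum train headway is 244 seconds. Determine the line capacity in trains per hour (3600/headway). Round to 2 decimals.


Capacity = 3600 / headway
Capacity = 3600 / 244
Capacity = 14.75 trains/hour

14.75


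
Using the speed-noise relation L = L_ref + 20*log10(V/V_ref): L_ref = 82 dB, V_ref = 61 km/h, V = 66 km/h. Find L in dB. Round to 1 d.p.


V/V_ref = 66 / 61 = 1.081967
log10(1.081967) = 0.034214
20 * 0.034214 = 0.6843
L = 82 + 0.6843 = 82.7 dB

82.7


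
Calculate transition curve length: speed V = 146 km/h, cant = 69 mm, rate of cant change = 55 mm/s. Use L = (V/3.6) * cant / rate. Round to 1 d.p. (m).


Convert speed: V = 146 / 3.6 = 40.5556 m/s
L = 40.5556 * 69 / 55
L = 2798.3333 / 55
L = 50.9 m

50.9


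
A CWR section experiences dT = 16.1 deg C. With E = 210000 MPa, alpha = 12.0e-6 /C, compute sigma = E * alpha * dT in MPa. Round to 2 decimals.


sigma = E * alpha * dT
sigma = 210000 * 12.0e-6 * 16.1
sigma = 2.52 * 16.1
sigma = 40.57 MPa

40.57


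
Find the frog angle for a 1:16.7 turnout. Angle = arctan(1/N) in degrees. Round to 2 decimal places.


1/N = 1/16.7 = 0.05988
angle = arctan(0.05988) = 0.059809 rad
angle = 0.059809 * 180/pi = 3.43 degrees

3.43


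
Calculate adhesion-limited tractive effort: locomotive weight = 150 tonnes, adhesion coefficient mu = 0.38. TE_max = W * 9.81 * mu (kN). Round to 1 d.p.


TE_max = W * g * mu
TE_max = 150 * 9.81 * 0.38
TE_max = 1471.5 * 0.38
TE_max = 559.2 kN

559.2


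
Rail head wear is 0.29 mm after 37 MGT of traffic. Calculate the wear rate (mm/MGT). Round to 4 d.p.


Wear rate = total wear / cumulative tonnage
Rate = 0.29 / 37
Rate = 0.0078 mm/MGT

0.0078


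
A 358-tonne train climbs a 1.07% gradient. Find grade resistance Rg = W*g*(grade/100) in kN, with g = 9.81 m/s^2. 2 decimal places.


Rg = W * 9.81 * grade / 100
Rg = 358 * 9.81 * 1.07 / 100
Rg = 3511.98 * 0.0107
Rg = 37.58 kN

37.58


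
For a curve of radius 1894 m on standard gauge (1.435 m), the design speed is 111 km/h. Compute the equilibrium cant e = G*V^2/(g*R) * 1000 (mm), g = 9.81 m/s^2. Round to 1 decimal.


Convert speed: V = 111 / 3.6 = 30.8333 m/s
Apply formula: e = 1.435 * 30.8333^2 / (9.81 * 1894)
e = 1.435 * 950.6944 / 18580.14
e = 0.073425 m = 73.4 mm

73.4


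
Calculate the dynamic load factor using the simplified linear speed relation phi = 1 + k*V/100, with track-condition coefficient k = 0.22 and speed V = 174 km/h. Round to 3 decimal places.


phi = 1 + k * V / 100
phi = 1 + 0.22 * 174 / 100
phi = 1 + 0.3828
phi = 1.383

1.383


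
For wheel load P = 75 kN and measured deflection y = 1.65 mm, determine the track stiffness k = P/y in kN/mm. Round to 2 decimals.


Track stiffness k = P / y
k = 75 / 1.65
k = 45.45 kN/mm

45.45


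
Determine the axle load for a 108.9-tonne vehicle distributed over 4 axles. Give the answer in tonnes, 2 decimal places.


Load per axle = total weight / number of axles
Load = 108.9 / 4
Load = 27.23 tonnes

27.23


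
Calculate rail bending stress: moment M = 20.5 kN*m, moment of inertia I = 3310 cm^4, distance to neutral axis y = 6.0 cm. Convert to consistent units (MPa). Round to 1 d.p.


Convert units:
M = 20.5 kN*m = 20500000 N*mm
y = 6.0 cm = 60 mm
I = 3310 cm^4 = 33100000 mm^4
sigma = 20500000 * 60 / 33100000
sigma = 37.2 MPa

37.2


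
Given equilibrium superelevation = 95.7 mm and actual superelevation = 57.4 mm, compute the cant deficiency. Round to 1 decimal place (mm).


Cant deficiency = equilibrium cant - actual cant
CD = 95.7 - 57.4
CD = 38.3 mm

38.3


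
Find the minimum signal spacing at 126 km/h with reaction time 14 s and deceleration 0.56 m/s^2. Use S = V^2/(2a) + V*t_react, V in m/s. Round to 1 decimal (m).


V = 126 / 3.6 = 35.0 m/s
Braking distance = 35.0^2 / (2*0.56) = 1093.75 m
Sighting distance = 35.0 * 14 = 490.0 m
S = 1093.75 + 490.0 = 1583.8 m

1583.8


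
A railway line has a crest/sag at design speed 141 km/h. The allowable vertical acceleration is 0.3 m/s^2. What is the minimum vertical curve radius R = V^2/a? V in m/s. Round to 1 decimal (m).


Convert speed: V = 141 / 3.6 = 39.1667 m/s
V^2 = 1534.0278 m^2/s^2
R_v = 1534.0278 / 0.3
R_v = 5113.4 m

5113.4


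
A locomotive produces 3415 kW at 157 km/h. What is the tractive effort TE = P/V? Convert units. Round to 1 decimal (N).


Convert: P = 3415 kW = 3415000 W
V = 157 / 3.6 = 43.6111 m/s
TE = 3415000 / 43.6111
TE = 78305.7 N

78305.7


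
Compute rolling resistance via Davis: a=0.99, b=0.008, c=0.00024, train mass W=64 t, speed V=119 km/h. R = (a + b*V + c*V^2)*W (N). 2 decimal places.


b*V = 0.008 * 119 = 0.952
c*V^2 = 0.00024 * 14161 = 3.39864
R_per_t = 0.99 + 0.952 + 3.39864 = 5.34064 N/t
R_total = 5.34064 * 64 = 341.80 N

341.80


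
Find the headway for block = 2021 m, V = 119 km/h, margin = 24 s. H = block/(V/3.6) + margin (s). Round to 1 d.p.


V = 119 / 3.6 = 33.0556 m/s
Block traversal time = 2021 / 33.0556 = 61.1395 s
Headway = 61.1395 + 24
Headway = 85.1 s

85.1


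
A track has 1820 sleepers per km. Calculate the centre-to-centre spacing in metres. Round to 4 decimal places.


Spacing = 1000 m / number of sleepers
Spacing = 1000 / 1820
Spacing = 0.5495 m

0.5495


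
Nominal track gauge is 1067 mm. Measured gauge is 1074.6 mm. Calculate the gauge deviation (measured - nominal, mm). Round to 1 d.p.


Deviation = measured - nominal
Deviation = 1074.6 - 1067
Deviation = 7.6 mm

7.6


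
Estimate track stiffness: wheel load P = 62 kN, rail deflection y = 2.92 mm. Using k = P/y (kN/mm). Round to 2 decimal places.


Track stiffness k = P / y
k = 62 / 2.92
k = 21.23 kN/mm

21.23


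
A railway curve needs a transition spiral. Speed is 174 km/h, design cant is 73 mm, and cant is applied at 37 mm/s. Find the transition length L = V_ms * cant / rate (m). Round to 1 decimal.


Convert speed: V = 174 / 3.6 = 48.3333 m/s
L = 48.3333 * 73 / 37
L = 3528.3333 / 37
L = 95.4 m

95.4


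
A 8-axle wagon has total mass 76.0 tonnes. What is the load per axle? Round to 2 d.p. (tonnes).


Load per axle = total weight / number of axles
Load = 76.0 / 8
Load = 9.50 tonnes

9.50


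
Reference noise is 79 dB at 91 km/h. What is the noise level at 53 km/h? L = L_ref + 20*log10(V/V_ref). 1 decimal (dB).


V/V_ref = 53 / 91 = 0.582418
log10(0.582418) = -0.234766
20 * -0.234766 = -4.6953
L = 79 + -4.6953 = 74.3 dB

74.3


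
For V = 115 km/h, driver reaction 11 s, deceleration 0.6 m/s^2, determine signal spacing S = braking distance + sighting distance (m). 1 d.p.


V = 115 / 3.6 = 31.9444 m/s
Braking distance = 31.9444^2 / (2*0.6) = 850.3729 m
Sighting distance = 31.9444 * 11 = 351.3889 m
S = 850.3729 + 351.3889 = 1201.8 m

1201.8


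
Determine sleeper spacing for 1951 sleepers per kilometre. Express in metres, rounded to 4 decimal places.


Spacing = 1000 m / number of sleepers
Spacing = 1000 / 1951
Spacing = 0.5126 m

0.5126


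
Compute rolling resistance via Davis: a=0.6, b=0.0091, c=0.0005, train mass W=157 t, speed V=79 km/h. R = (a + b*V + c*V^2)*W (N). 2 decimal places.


b*V = 0.0091 * 79 = 0.7189
c*V^2 = 0.0005 * 6241 = 3.1205
R_per_t = 0.6 + 0.7189 + 3.1205 = 4.4394 N/t
R_total = 4.4394 * 157 = 696.99 N

696.99


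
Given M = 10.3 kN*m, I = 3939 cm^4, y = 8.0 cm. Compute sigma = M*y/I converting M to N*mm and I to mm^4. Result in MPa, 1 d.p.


Convert units:
M = 10.3 kN*m = 10300000 N*mm
y = 8.0 cm = 80 mm
I = 3939 cm^4 = 39390000 mm^4
sigma = 10300000 * 80 / 39390000
sigma = 20.9 MPa

20.9


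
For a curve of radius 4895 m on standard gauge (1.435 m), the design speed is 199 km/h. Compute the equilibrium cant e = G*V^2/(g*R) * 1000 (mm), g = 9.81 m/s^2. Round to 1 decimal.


Convert speed: V = 199 / 3.6 = 55.2778 m/s
Apply formula: e = 1.435 * 55.2778^2 / (9.81 * 4895)
e = 1.435 * 3055.6327 / 48019.95
e = 0.091313 m = 91.3 mm

91.3


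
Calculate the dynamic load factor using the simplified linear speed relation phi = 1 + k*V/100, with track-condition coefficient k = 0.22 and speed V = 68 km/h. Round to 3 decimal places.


phi = 1 + k * V / 100
phi = 1 + 0.22 * 68 / 100
phi = 1 + 0.1496
phi = 1.150

1.150


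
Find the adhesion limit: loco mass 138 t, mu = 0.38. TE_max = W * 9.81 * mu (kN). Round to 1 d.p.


TE_max = W * g * mu
TE_max = 138 * 9.81 * 0.38
TE_max = 1353.78 * 0.38
TE_max = 514.4 kN

514.4


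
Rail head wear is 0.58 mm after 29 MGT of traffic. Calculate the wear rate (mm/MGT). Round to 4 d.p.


Wear rate = total wear / cumulative tonnage
Rate = 0.58 / 29
Rate = 0.0200 mm/MGT

0.0200


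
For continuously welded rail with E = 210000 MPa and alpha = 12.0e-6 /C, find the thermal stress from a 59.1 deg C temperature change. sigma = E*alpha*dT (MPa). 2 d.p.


sigma = E * alpha * dT
sigma = 210000 * 12.0e-6 * 59.1
sigma = 2.52 * 59.1
sigma = 148.93 MPa

148.93


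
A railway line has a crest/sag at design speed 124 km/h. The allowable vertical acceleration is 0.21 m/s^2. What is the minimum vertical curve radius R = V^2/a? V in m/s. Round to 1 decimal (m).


Convert speed: V = 124 / 3.6 = 34.4444 m/s
V^2 = 1186.4198 m^2/s^2
R_v = 1186.4198 / 0.21
R_v = 5649.6 m

5649.6


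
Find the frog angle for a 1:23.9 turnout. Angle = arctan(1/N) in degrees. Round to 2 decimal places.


1/N = 1/23.9 = 0.041841
angle = arctan(0.041841) = 0.041817 rad
angle = 0.041817 * 180/pi = 2.40 degrees

2.40


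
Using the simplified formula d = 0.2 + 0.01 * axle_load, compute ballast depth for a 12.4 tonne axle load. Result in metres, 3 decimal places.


d = 0.2 + 0.01 * 12.4
d = 0.2 + 0.124
d = 0.324 m

0.324


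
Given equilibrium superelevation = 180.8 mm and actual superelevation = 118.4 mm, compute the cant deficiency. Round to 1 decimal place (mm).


Cant deficiency = equilibrium cant - actual cant
CD = 180.8 - 118.4
CD = 62.4 mm

62.4


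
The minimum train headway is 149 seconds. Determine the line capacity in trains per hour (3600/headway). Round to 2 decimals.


Capacity = 3600 / headway
Capacity = 3600 / 149
Capacity = 24.16 trains/hour

24.16


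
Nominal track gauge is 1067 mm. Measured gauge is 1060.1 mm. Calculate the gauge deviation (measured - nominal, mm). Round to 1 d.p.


Deviation = measured - nominal
Deviation = 1060.1 - 1067
Deviation = -6.9 mm

-6.9


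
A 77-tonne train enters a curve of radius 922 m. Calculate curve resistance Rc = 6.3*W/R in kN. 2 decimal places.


Rc = 6.3 * W / R
Rc = 6.3 * 77 / 922
Rc = 485.1 / 922
Rc = 0.53 kN

0.53


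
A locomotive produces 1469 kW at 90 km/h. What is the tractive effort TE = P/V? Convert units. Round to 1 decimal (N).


Convert: P = 1469 kW = 1469000 W
V = 90 / 3.6 = 25.0 m/s
TE = 1469000 / 25.0
TE = 58760.0 N

58760.0


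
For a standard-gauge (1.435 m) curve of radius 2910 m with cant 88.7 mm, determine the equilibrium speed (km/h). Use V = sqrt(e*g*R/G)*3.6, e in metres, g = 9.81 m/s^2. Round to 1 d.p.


Convert cant: e = 88.7 mm = 0.0887 m
V_ms = sqrt(0.0887 * 9.81 * 2910 / 1.435)
V_ms = sqrt(1764.548969) = 42.0065 m/s
V = 42.0065 * 3.6 = 151.2 km/h

151.2


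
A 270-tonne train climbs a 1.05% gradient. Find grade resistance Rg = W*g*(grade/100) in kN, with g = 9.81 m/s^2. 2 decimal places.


Rg = W * 9.81 * grade / 100
Rg = 270 * 9.81 * 1.05 / 100
Rg = 2648.7 * 0.0105
Rg = 27.81 kN

27.81


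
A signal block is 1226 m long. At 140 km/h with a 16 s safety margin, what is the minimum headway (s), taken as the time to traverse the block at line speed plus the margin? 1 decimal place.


V = 140 / 3.6 = 38.8889 m/s
Block traversal time = 1226 / 38.8889 = 31.5257 s
Headway = 31.5257 + 16
Headway = 47.5 s

47.5


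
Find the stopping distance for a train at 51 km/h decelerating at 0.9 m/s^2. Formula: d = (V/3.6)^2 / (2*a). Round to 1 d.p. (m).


Convert speed: V = 51 / 3.6 = 14.1667 m/s
V^2 = 200.6944
d = 200.6944 / (2 * 0.9)
d = 200.6944 / 1.8
d = 111.5 m

111.5


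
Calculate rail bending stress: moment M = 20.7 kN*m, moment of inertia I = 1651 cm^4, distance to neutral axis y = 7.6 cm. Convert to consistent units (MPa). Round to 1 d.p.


Convert units:
M = 20.7 kN*m = 20700000 N*mm
y = 7.6 cm = 76 mm
I = 1651 cm^4 = 16510000 mm^4
sigma = 20700000 * 76 / 16510000
sigma = 95.3 MPa

95.3


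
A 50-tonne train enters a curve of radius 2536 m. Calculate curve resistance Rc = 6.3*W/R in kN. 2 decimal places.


Rc = 6.3 * W / R
Rc = 6.3 * 50 / 2536
Rc = 315.0 / 2536
Rc = 0.12 kN

0.12


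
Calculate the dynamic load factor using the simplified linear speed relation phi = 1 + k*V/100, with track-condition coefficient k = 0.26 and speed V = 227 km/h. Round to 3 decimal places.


phi = 1 + k * V / 100
phi = 1 + 0.26 * 227 / 100
phi = 1 + 0.5902
phi = 1.590

1.590


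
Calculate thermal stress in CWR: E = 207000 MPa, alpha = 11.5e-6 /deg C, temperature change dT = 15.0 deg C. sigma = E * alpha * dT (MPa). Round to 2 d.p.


sigma = E * alpha * dT
sigma = 207000 * 11.5e-6 * 15.0
sigma = 2.3805 * 15.0
sigma = 35.71 MPa

35.71


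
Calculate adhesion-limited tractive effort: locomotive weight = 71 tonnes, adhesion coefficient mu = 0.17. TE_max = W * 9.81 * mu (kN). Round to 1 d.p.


TE_max = W * g * mu
TE_max = 71 * 9.81 * 0.17
TE_max = 696.51 * 0.17
TE_max = 118.4 kN

118.4


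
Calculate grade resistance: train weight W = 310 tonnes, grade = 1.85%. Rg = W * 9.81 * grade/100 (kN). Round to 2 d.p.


Rg = W * 9.81 * grade / 100
Rg = 310 * 9.81 * 1.85 / 100
Rg = 3041.1 * 0.0185
Rg = 56.26 kN

56.26


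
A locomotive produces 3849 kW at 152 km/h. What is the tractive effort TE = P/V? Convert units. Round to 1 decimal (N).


Convert: P = 3849 kW = 3849000 W
V = 152 / 3.6 = 42.2222 m/s
TE = 3849000 / 42.2222
TE = 91160.5 N

91160.5


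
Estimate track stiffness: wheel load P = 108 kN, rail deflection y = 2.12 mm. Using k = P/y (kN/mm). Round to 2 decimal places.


Track stiffness k = P / y
k = 108 / 2.12
k = 50.94 kN/mm

50.94


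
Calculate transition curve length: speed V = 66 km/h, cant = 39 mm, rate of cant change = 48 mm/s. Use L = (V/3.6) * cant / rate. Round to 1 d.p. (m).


Convert speed: V = 66 / 3.6 = 18.3333 m/s
L = 18.3333 * 39 / 48
L = 715.0 / 48
L = 14.9 m

14.9


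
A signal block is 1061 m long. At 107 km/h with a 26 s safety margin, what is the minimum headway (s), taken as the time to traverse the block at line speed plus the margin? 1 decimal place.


V = 107 / 3.6 = 29.7222 m/s
Block traversal time = 1061 / 29.7222 = 35.6972 s
Headway = 35.6972 + 26
Headway = 61.7 s

61.7


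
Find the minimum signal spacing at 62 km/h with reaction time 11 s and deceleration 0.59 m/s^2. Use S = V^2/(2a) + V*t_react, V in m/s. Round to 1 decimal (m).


V = 62 / 3.6 = 17.2222 m/s
Braking distance = 17.2222^2 / (2*0.59) = 251.3601 m
Sighting distance = 17.2222 * 11 = 189.4444 m
S = 251.3601 + 189.4444 = 440.8 m

440.8


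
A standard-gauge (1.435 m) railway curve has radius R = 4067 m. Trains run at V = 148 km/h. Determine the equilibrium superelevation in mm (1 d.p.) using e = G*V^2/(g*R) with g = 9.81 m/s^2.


Convert speed: V = 148 / 3.6 = 41.1111 m/s
Apply formula: e = 1.435 * 41.1111^2 / (9.81 * 4067)
e = 1.435 * 1690.1235 / 39897.27
e = 0.060789 m = 60.8 mm

60.8


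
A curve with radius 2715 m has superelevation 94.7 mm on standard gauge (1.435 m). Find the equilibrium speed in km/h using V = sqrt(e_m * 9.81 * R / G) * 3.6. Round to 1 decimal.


Convert cant: e = 94.7 mm = 0.0947 m
V_ms = sqrt(0.0947 * 9.81 * 2715 / 1.435)
V_ms = sqrt(1757.668296) = 41.9246 m/s
V = 41.9246 * 3.6 = 150.9 km/h

150.9


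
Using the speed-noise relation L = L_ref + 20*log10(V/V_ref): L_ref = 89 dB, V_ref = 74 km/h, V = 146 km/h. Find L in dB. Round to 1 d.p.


V/V_ref = 146 / 74 = 1.972973
log10(1.972973) = 0.295121
20 * 0.295121 = 5.9024
L = 89 + 5.9024 = 94.9 dB

94.9


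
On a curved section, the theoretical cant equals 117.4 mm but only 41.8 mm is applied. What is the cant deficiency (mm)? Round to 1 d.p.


Cant deficiency = equilibrium cant - actual cant
CD = 117.4 - 41.8
CD = 75.6 mm

75.6


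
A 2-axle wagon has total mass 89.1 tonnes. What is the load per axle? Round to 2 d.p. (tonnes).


Load per axle = total weight / number of axles
Load = 89.1 / 2
Load = 44.55 tonnes

44.55


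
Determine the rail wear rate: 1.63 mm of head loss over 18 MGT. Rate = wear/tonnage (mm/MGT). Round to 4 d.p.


Wear rate = total wear / cumulative tonnage
Rate = 1.63 / 18
Rate = 0.0906 mm/MGT

0.0906


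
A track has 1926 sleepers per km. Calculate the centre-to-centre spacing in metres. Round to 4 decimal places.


Spacing = 1000 m / number of sleepers
Spacing = 1000 / 1926
Spacing = 0.5192 m

0.5192


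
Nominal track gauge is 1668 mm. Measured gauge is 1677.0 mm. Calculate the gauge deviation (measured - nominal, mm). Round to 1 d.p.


Deviation = measured - nominal
Deviation = 1677.0 - 1668
Deviation = 9.0 mm

9.0


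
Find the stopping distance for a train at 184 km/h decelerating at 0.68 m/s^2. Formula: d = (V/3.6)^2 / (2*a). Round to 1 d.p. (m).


Convert speed: V = 184 / 3.6 = 51.1111 m/s
V^2 = 2612.3457
d = 2612.3457 / (2 * 0.68)
d = 2612.3457 / 1.36
d = 1920.8 m

1920.8


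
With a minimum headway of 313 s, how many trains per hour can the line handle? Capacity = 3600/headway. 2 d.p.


Capacity = 3600 / headway
Capacity = 3600 / 313
Capacity = 11.50 trains/hour

11.50


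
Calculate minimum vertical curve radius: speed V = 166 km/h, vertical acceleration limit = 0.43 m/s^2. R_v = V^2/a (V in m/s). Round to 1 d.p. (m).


Convert speed: V = 166 / 3.6 = 46.1111 m/s
V^2 = 2126.2346 m^2/s^2
R_v = 2126.2346 / 0.43
R_v = 4944.7 m

4944.7


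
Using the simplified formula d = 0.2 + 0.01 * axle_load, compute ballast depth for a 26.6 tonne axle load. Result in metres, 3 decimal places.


d = 0.2 + 0.01 * 26.6
d = 0.2 + 0.266
d = 0.466 m

0.466


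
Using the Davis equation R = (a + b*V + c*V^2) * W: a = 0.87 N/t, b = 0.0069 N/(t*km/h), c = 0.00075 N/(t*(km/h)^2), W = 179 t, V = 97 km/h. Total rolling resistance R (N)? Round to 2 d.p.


b*V = 0.0069 * 97 = 0.6693
c*V^2 = 0.00075 * 9409 = 7.05675
R_per_t = 0.87 + 0.6693 + 7.05675 = 8.59605 N/t
R_total = 8.59605 * 179 = 1538.69 N

1538.69


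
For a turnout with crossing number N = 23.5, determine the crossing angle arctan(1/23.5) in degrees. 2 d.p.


1/N = 1/23.5 = 0.042553
angle = arctan(0.042553) = 0.042528 rad
angle = 0.042528 * 180/pi = 2.44 degrees

2.44


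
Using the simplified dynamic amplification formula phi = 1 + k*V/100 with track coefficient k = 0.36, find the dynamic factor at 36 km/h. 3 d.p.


phi = 1 + k * V / 100
phi = 1 + 0.36 * 36 / 100
phi = 1 + 0.1296
phi = 1.130

1.130


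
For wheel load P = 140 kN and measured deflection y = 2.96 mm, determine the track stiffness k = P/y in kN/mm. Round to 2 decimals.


Track stiffness k = P / y
k = 140 / 2.96
k = 47.30 kN/mm

47.30


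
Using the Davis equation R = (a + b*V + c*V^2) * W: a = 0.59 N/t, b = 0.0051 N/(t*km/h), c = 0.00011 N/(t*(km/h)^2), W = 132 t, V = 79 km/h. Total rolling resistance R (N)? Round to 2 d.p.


b*V = 0.0051 * 79 = 0.4029
c*V^2 = 0.00011 * 6241 = 0.68651
R_per_t = 0.59 + 0.4029 + 0.68651 = 1.67941 N/t
R_total = 1.67941 * 132 = 221.68 N

221.68


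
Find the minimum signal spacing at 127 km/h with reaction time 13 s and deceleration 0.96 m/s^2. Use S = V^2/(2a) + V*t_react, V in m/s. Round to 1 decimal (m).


V = 127 / 3.6 = 35.2778 m/s
Braking distance = 35.2778^2 / (2*0.96) = 648.1883 m
Sighting distance = 35.2778 * 13 = 458.6111 m
S = 648.1883 + 458.6111 = 1106.8 m

1106.8


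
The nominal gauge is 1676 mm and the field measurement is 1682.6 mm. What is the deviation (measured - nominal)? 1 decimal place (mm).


Deviation = measured - nominal
Deviation = 1682.6 - 1676
Deviation = 6.6 mm

6.6


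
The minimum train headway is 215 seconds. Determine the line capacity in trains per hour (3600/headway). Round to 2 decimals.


Capacity = 3600 / headway
Capacity = 3600 / 215
Capacity = 16.74 trains/hour

16.74


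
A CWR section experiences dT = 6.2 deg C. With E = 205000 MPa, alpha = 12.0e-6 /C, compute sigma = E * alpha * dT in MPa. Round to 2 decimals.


sigma = E * alpha * dT
sigma = 205000 * 12.0e-6 * 6.2
sigma = 2.46 * 6.2
sigma = 15.25 MPa

15.25


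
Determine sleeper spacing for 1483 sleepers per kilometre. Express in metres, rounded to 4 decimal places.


Spacing = 1000 m / number of sleepers
Spacing = 1000 / 1483
Spacing = 0.6743 m

0.6743


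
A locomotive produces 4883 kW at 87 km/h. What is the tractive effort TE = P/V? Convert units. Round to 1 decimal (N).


Convert: P = 4883 kW = 4883000 W
V = 87 / 3.6 = 24.1667 m/s
TE = 4883000 / 24.1667
TE = 202055.2 N

202055.2


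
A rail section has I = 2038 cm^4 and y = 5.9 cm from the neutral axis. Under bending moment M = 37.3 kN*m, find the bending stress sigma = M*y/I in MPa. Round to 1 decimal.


Convert units:
M = 37.3 kN*m = 37300000 N*mm
y = 5.9 cm = 59 mm
I = 2038 cm^4 = 20380000 mm^4
sigma = 37300000 * 59 / 20380000
sigma = 108.0 MPa

108.0


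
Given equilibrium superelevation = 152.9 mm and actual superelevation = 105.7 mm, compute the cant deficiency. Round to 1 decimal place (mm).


Cant deficiency = equilibrium cant - actual cant
CD = 152.9 - 105.7
CD = 47.2 mm

47.2


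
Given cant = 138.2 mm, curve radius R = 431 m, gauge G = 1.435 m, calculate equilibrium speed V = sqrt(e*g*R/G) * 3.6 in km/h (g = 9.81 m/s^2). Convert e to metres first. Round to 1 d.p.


Convert cant: e = 138.2 mm = 0.1382 m
V_ms = sqrt(0.1382 * 9.81 * 431 / 1.435)
V_ms = sqrt(407.194984) = 20.1791 m/s
V = 20.1791 * 3.6 = 72.6 km/h

72.6


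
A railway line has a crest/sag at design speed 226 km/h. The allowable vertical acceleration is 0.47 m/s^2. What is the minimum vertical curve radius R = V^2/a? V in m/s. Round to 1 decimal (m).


Convert speed: V = 226 / 3.6 = 62.7778 m/s
V^2 = 3941.0494 m^2/s^2
R_v = 3941.0494 / 0.47
R_v = 8385.2 m

8385.2


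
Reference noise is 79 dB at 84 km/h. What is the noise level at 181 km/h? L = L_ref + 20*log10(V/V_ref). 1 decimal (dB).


V/V_ref = 181 / 84 = 2.154762
log10(2.154762) = 0.333399
20 * 0.333399 = 6.668
L = 79 + 6.668 = 85.7 dB

85.7


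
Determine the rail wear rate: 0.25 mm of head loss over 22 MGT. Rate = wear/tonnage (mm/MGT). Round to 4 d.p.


Wear rate = total wear / cumulative tonnage
Rate = 0.25 / 22
Rate = 0.0114 mm/MGT

0.0114


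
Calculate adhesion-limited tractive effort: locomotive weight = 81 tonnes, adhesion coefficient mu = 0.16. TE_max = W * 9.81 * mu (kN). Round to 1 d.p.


TE_max = W * g * mu
TE_max = 81 * 9.81 * 0.16
TE_max = 794.61 * 0.16
TE_max = 127.1 kN

127.1


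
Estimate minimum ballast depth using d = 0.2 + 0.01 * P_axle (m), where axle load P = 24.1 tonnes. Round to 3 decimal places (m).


d = 0.2 + 0.01 * 24.1
d = 0.2 + 0.241
d = 0.441 m

0.441


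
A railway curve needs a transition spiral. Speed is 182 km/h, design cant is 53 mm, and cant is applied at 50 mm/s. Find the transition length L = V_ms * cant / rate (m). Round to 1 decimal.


Convert speed: V = 182 / 3.6 = 50.5556 m/s
L = 50.5556 * 53 / 50
L = 2679.4444 / 50
L = 53.6 m

53.6


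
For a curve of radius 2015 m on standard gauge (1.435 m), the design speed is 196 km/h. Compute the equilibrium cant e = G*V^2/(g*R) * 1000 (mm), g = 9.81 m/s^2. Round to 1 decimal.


Convert speed: V = 196 / 3.6 = 54.4444 m/s
Apply formula: e = 1.435 * 54.4444^2 / (9.81 * 2015)
e = 1.435 * 2964.1975 / 19767.15
e = 0.215186 m = 215.2 mm

215.2


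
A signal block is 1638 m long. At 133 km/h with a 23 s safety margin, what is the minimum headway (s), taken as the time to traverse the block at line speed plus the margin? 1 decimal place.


V = 133 / 3.6 = 36.9444 m/s
Block traversal time = 1638 / 36.9444 = 44.3368 s
Headway = 44.3368 + 23
Headway = 67.3 s

67.3


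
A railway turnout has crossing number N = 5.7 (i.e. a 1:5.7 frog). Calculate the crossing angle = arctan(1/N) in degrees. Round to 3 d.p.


1/N = 1/5.7 = 0.175439
angle = arctan(0.175439) = 0.173671 rad
angle = 0.173671 * 180/pi = 9.951 degrees

9.951


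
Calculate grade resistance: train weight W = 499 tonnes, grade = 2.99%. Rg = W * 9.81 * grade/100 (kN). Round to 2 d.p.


Rg = W * 9.81 * grade / 100
Rg = 499 * 9.81 * 2.99 / 100
Rg = 4895.19 * 0.0299
Rg = 146.37 kN

146.37


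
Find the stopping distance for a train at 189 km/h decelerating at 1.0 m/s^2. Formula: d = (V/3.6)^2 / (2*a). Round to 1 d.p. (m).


Convert speed: V = 189 / 3.6 = 52.5 m/s
V^2 = 2756.25
d = 2756.25 / (2 * 1.0)
d = 2756.25 / 2.0
d = 1378.1 m

1378.1


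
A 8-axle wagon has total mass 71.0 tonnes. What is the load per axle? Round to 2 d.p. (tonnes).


Load per axle = total weight / number of axles
Load = 71.0 / 8
Load = 8.88 tonnes

8.88


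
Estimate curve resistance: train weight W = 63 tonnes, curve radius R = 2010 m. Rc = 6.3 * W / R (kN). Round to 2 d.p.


Rc = 6.3 * W / R
Rc = 6.3 * 63 / 2010
Rc = 396.9 / 2010
Rc = 0.20 kN

0.20


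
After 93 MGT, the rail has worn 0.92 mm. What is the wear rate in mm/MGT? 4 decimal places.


Wear rate = total wear / cumulative tonnage
Rate = 0.92 / 93
Rate = 0.0099 mm/MGT

0.0099


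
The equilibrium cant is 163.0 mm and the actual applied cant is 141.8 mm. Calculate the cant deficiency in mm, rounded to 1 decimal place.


Cant deficiency = equilibrium cant - actual cant
CD = 163.0 - 141.8
CD = 21.2 mm

21.2


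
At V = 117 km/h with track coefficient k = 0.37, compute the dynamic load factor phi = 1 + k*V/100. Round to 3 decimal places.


phi = 1 + k * V / 100
phi = 1 + 0.37 * 117 / 100
phi = 1 + 0.4329
phi = 1.433

1.433


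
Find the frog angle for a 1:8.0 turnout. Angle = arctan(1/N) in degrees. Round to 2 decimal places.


1/N = 1/8.0 = 0.125
angle = arctan(0.125) = 0.124355 rad
angle = 0.124355 * 180/pi = 7.13 degrees

7.13


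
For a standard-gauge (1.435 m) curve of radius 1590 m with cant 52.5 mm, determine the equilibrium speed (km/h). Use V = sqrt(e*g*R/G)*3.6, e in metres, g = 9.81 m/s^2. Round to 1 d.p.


Convert cant: e = 52.5 mm = 0.0525 m
V_ms = sqrt(0.0525 * 9.81 * 1590 / 1.435)
V_ms = sqrt(570.654878) = 23.8884 m/s
V = 23.8884 * 3.6 = 86.0 km/h

86.0


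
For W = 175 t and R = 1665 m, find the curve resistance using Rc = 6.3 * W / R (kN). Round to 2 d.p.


Rc = 6.3 * W / R
Rc = 6.3 * 175 / 1665
Rc = 1102.5 / 1665
Rc = 0.66 kN

0.66


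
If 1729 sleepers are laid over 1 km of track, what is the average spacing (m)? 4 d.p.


Spacing = 1000 m / number of sleepers
Spacing = 1000 / 1729
Spacing = 0.5784 m

0.5784


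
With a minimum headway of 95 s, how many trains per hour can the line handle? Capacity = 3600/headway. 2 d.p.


Capacity = 3600 / headway
Capacity = 3600 / 95
Capacity = 37.89 trains/hour

37.89


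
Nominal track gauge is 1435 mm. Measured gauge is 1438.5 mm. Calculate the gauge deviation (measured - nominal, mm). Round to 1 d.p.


Deviation = measured - nominal
Deviation = 1438.5 - 1435
Deviation = 3.5 mm

3.5


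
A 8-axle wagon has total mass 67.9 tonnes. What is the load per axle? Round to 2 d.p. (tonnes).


Load per axle = total weight / number of axles
Load = 67.9 / 8
Load = 8.49 tonnes

8.49


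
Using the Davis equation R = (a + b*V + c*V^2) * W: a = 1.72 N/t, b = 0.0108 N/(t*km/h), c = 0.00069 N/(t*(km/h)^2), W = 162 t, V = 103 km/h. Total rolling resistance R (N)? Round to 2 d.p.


b*V = 0.0108 * 103 = 1.1124
c*V^2 = 0.00069 * 10609 = 7.32021
R_per_t = 1.72 + 1.1124 + 7.32021 = 10.15261 N/t
R_total = 10.15261 * 162 = 1644.72 N

1644.72


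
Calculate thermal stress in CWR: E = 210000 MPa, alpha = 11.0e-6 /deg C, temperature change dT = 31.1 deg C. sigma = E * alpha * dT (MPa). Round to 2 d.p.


sigma = E * alpha * dT
sigma = 210000 * 11.0e-6 * 31.1
sigma = 2.31 * 31.1
sigma = 71.84 MPa

71.84


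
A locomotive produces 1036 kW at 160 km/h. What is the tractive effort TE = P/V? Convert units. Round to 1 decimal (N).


Convert: P = 1036 kW = 1036000 W
V = 160 / 3.6 = 44.4444 m/s
TE = 1036000 / 44.4444
TE = 23310.0 N

23310.0


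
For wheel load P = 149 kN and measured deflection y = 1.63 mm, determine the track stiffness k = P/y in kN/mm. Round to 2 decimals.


Track stiffness k = P / y
k = 149 / 1.63
k = 91.41 kN/mm

91.41


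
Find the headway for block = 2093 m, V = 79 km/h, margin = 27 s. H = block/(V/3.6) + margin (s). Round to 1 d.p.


V = 79 / 3.6 = 21.9444 m/s
Block traversal time = 2093 / 21.9444 = 95.3772 s
Headway = 95.3772 + 27
Headway = 122.4 s

122.4


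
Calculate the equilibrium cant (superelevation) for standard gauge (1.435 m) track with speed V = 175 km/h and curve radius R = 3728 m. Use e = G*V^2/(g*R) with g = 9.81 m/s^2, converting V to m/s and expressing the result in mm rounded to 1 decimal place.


Convert speed: V = 175 / 3.6 = 48.6111 m/s
Apply formula: e = 1.435 * 48.6111^2 / (9.81 * 3728)
e = 1.435 * 2363.0401 / 36571.68
e = 0.092721 m = 92.7 mm

92.7


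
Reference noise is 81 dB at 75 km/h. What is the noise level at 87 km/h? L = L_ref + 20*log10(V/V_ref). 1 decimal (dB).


V/V_ref = 87 / 75 = 1.16
log10(1.16) = 0.064458
20 * 0.064458 = 1.2892
L = 81 + 1.2892 = 82.3 dB

82.3


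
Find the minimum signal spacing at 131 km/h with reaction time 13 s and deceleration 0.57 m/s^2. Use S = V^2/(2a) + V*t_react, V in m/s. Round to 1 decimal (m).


V = 131 / 3.6 = 36.3889 m/s
Braking distance = 36.3889^2 / (2*0.57) = 1161.5362 m
Sighting distance = 36.3889 * 13 = 473.0556 m
S = 1161.5362 + 473.0556 = 1634.6 m

1634.6


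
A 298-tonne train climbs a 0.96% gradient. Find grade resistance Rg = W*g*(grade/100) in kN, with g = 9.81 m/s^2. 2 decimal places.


Rg = W * 9.81 * grade / 100
Rg = 298 * 9.81 * 0.96 / 100
Rg = 2923.38 * 0.0096
Rg = 28.06 kN

28.06


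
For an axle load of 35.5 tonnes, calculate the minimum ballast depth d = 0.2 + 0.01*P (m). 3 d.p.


d = 0.2 + 0.01 * 35.5
d = 0.2 + 0.355
d = 0.555 m

0.555


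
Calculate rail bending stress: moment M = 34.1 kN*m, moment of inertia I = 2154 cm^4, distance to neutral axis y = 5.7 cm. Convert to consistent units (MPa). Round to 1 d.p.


Convert units:
M = 34.1 kN*m = 34100000 N*mm
y = 5.7 cm = 57 mm
I = 2154 cm^4 = 21540000 mm^4
sigma = 34100000 * 57 / 21540000
sigma = 90.2 MPa

90.2


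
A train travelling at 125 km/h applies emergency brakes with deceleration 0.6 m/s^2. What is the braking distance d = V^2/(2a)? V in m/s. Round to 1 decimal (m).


Convert speed: V = 125 / 3.6 = 34.7222 m/s
V^2 = 1205.6327
d = 1205.6327 / (2 * 0.6)
d = 1205.6327 / 1.2
d = 1004.7 m

1004.7


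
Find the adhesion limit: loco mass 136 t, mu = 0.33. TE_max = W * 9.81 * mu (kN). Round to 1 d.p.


TE_max = W * g * mu
TE_max = 136 * 9.81 * 0.33
TE_max = 1334.16 * 0.33
TE_max = 440.3 kN

440.3


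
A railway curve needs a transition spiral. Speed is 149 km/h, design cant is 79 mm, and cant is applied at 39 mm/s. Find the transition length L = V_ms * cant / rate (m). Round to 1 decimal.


Convert speed: V = 149 / 3.6 = 41.3889 m/s
L = 41.3889 * 79 / 39
L = 3269.7222 / 39
L = 83.8 m

83.8


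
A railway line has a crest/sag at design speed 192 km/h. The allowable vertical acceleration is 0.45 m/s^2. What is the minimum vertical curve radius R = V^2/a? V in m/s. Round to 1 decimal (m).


Convert speed: V = 192 / 3.6 = 53.3333 m/s
V^2 = 2844.4444 m^2/s^2
R_v = 2844.4444 / 0.45
R_v = 6321.0 m

6321.0


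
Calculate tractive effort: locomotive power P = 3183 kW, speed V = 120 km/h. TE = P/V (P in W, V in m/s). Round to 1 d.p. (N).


Convert: P = 3183 kW = 3183000 W
V = 120 / 3.6 = 33.3333 m/s
TE = 3183000 / 33.3333
TE = 95490.0 N

95490.0


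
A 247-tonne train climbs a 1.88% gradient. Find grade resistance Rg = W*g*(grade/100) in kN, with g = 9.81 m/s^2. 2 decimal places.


Rg = W * 9.81 * grade / 100
Rg = 247 * 9.81 * 1.88 / 100
Rg = 2423.07 * 0.0188
Rg = 45.55 kN

45.55


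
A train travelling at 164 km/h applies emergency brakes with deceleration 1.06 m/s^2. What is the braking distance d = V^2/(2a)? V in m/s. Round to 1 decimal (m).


Convert speed: V = 164 / 3.6 = 45.5556 m/s
V^2 = 2075.3086
d = 2075.3086 / (2 * 1.06)
d = 2075.3086 / 2.12
d = 978.9 m

978.9


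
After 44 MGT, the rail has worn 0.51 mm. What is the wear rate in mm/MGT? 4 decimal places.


Wear rate = total wear / cumulative tonnage
Rate = 0.51 / 44
Rate = 0.0116 mm/MGT

0.0116


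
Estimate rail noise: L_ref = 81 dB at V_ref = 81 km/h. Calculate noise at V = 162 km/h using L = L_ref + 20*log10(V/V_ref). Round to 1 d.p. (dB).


V/V_ref = 162 / 81 = 2.0
log10(2.0) = 0.30103
20 * 0.30103 = 6.0206
L = 81 + 6.0206 = 87.0 dB

87.0


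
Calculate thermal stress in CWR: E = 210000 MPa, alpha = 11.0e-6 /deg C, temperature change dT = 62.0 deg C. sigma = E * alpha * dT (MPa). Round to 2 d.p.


sigma = E * alpha * dT
sigma = 210000 * 11.0e-6 * 62.0
sigma = 2.31 * 62.0
sigma = 143.22 MPa

143.22


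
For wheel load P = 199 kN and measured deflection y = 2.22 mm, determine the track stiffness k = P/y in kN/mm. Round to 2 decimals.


Track stiffness k = P / y
k = 199 / 2.22
k = 89.64 kN/mm

89.64


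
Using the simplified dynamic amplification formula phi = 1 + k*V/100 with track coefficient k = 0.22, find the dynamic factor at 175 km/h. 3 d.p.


phi = 1 + k * V / 100
phi = 1 + 0.22 * 175 / 100
phi = 1 + 0.385
phi = 1.385

1.385


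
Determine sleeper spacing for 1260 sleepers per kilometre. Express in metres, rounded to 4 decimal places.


Spacing = 1000 m / number of sleepers
Spacing = 1000 / 1260
Spacing = 0.7937 m

0.7937


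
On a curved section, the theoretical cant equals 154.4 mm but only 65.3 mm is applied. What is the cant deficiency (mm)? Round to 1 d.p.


Cant deficiency = equilibrium cant - actual cant
CD = 154.4 - 65.3
CD = 89.1 mm

89.1


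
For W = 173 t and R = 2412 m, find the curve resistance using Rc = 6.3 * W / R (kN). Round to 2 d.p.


Rc = 6.3 * W / R
Rc = 6.3 * 173 / 2412
Rc = 1089.9 / 2412
Rc = 0.45 kN

0.45


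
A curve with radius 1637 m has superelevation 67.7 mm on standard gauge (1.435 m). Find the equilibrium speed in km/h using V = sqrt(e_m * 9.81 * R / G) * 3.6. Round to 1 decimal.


Convert cant: e = 67.7 mm = 0.0677 m
V_ms = sqrt(0.0677 * 9.81 * 1637 / 1.435)
V_ms = sqrt(757.625275) = 27.525 m/s
V = 27.525 * 3.6 = 99.1 km/h

99.1


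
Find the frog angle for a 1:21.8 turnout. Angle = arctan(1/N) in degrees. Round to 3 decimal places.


1/N = 1/21.8 = 0.045872
angle = arctan(0.045872) = 0.045839 rad
angle = 0.045839 * 180/pi = 2.626 degrees

2.626


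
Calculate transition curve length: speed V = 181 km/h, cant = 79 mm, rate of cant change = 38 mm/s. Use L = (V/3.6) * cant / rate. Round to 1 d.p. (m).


Convert speed: V = 181 / 3.6 = 50.2778 m/s
L = 50.2778 * 79 / 38
L = 3971.9444 / 38
L = 104.5 m

104.5


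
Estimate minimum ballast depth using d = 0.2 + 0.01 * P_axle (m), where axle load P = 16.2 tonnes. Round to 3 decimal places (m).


d = 0.2 + 0.01 * 16.2
d = 0.2 + 0.162
d = 0.362 m

0.362


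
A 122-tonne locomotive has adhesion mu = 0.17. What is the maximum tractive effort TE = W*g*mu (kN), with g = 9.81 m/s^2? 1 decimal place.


TE_max = W * g * mu
TE_max = 122 * 9.81 * 0.17
TE_max = 1196.82 * 0.17
TE_max = 203.5 kN

203.5


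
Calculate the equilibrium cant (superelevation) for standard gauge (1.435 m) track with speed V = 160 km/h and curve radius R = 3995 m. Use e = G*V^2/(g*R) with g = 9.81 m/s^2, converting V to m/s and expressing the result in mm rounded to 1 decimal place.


Convert speed: V = 160 / 3.6 = 44.4444 m/s
Apply formula: e = 1.435 * 44.4444^2 / (9.81 * 3995)
e = 1.435 * 1975.3086 / 39190.95
e = 0.072327 m = 72.3 mm

72.3


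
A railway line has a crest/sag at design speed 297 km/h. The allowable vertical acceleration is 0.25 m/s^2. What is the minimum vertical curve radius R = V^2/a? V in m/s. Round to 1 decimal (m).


Convert speed: V = 297 / 3.6 = 82.5 m/s
V^2 = 6806.25 m^2/s^2
R_v = 6806.25 / 0.25
R_v = 27225.0 m

27225.0


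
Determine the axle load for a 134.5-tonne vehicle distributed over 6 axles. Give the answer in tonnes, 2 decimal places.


Load per axle = total weight / number of axles
Load = 134.5 / 6
Load = 22.42 tonnes

22.42


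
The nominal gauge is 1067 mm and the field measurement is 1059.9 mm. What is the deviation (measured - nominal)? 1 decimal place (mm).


Deviation = measured - nominal
Deviation = 1059.9 - 1067
Deviation = -7.1 mm

-7.1


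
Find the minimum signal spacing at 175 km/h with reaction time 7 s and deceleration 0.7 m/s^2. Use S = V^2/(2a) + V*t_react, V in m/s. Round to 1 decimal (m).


V = 175 / 3.6 = 48.6111 m/s
Braking distance = 48.6111^2 / (2*0.7) = 1687.8858 m
Sighting distance = 48.6111 * 7 = 340.2778 m
S = 1687.8858 + 340.2778 = 2028.2 m

2028.2


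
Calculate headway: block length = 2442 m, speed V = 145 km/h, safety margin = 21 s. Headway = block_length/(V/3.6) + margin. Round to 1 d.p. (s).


V = 145 / 3.6 = 40.2778 m/s
Block traversal time = 2442 / 40.2778 = 60.629 s
Headway = 60.629 + 21
Headway = 81.6 s

81.6


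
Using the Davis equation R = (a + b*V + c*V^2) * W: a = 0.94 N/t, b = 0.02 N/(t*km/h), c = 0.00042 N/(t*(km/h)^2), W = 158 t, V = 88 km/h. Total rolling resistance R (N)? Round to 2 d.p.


b*V = 0.02 * 88 = 1.76
c*V^2 = 0.00042 * 7744 = 3.25248
R_per_t = 0.94 + 1.76 + 3.25248 = 5.95248 N/t
R_total = 5.95248 * 158 = 940.49 N

940.49
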